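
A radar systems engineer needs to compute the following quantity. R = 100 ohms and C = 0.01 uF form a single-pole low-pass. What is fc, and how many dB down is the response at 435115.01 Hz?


Step 1 — cutoff frequency:
fc = 1 / (2*pi*R*C)
C = 0.01 uF = 1e-08 F
fc = 1 / (2*pi*100*1e-08)
   = 159154.943 Hz

Step 2 — magnitude at f = 435115.01 Hz:
|H(f)| = 1 / sqrt(1 + (f/fc)^2)
f/fc = 435115.01 / 159154.943 = 2.733908
|H| = 1 / sqrt(1 + 7.474253) = 0.3435178
|H|_dB = 20*log10(0.3435178) = -9.28 dB

fc = 159154.943 Hz; |H(435115.01 Hz)| = -9.28 dB


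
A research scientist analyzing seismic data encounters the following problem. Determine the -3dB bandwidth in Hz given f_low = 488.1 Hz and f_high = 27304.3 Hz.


Bandwidth is the difference of -3dB frequencies:
BW = f_high - f_low
   = 27304.3 - 488.1
   = 26816.2 Hz

26816.2 Hz


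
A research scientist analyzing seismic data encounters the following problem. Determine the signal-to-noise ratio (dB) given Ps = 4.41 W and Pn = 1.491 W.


SNR in decibels:
SNR = 10 * log10(Ps / Pn)
    = 10 * log10(4.41 / 1.491)
    = 10 * log10(2.9577)
    = 10 * 0.471
    = 4.71 dB

4.71 dB


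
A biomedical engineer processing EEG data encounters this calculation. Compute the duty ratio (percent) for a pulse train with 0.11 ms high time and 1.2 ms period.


Duty cycle as a percentage:
DC = (t_on / T) * 100
   = (0.11 / 1.2) * 100
   = 0.091667 * 100
   = 9.17 %

9.17 %


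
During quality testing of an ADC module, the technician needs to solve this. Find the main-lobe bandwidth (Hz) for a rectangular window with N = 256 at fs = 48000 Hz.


Main lobe width for a rectangular window:
Width = 2 * fs / N
      = 2 * 48000 / 256
      = 96000 / 256
      = 375.0 Hz

375.0 Hz


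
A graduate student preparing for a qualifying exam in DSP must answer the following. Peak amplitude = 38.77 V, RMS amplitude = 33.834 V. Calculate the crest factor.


Crest factor is the ratio of peak to RMS:
CF = V_peak / V_rms
   = 38.77 / 33.834
   = 1.1459

1.1459


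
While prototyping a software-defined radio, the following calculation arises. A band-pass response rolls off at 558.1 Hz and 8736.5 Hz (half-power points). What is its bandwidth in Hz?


Bandwidth is the difference of -3dB frequencies:
BW = f_high - f_low
   = 8736.5 - 558.1
   = 8178.4 Hz

8178.4 Hz


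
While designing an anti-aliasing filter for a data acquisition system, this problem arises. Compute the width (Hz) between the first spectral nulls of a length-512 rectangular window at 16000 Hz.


Main lobe width for a rectangular window:
Width = 2 * fs / N
      = 2 * 16000 / 512
      = 32000 / 512
      = 62.5 Hz

62.5 Hz


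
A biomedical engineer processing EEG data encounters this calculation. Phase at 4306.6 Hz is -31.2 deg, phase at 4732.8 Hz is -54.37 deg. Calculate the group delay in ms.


Group delay from phase difference:
tau = -d(phi)/d(omega)
d(phi) = -23.17 deg = -0.404393 rad
d(omega) = 2*pi*(4732.8 - 4306.6) = 2677.8936 rad/s
tau = -(-0.404393) / 2677.8936
    = 0.151 ms

0.151 ms


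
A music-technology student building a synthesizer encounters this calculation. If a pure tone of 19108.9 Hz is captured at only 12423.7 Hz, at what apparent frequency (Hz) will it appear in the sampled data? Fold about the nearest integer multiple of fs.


Compute the nearest integer multiple of fs to the signal:
n = round(19108.9 / 12423.7) = 2
f_alias = |19108.9 - 2 * 12423.7|
        = |19108.9 - 24847.4|
        = 5738.5 Hz

5738.5


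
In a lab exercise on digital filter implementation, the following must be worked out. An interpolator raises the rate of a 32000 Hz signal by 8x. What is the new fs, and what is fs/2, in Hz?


Step 1 — output sample rate after interpolation by L:
fs_out = L * fs_in = 8 * 32000 = 256000 Hz

Step 2 — Nyquist frequency of the output stream:
f_Nyq = fs_out / 2 = 256000 / 2 = 128000.0 Hz

fs_out = 256000 Hz; f_Nyquist = 128000.0 Hz


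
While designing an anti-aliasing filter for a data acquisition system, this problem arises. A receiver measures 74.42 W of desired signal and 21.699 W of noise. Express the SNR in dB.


SNR in decibels:
SNR = 10 * log10(Ps / Pn)
    = 10 * log10(74.42 / 21.699)
    = 10 * log10(3.4297)
    = 10 * 0.5352
    = 5.35 dB

5.35 dB


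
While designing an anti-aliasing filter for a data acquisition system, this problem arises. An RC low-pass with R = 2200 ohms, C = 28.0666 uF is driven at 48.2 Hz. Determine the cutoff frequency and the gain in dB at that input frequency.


Step 1 — cutoff frequency:
fc = 1 / (2*pi*R*C)
C = 28.0666 uF = 2.80666e-05 F
fc = 1 / (2*pi*2200*2.80666e-05)
   = 2.57755 Hz

Step 2 — magnitude at f = 48.2 Hz:
|H(f)| = 1 / sqrt(1 + (f/fc)^2)
f/fc = 48.2 / 2.57755 = 18.699928
|H| = 1 / sqrt(1 + 349.687307) = 0.0533998
|H|_dB = 20*log10(0.0533998) = -25.45 dB

fc = 2.57755 Hz; |H(48.2 Hz)| = -25.45 dB


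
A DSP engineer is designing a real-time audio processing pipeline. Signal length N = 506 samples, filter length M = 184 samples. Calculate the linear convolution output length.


Linear convolution output length:
L = N + M - 1
  = 506 + 184 - 1
  = 689 samples

689


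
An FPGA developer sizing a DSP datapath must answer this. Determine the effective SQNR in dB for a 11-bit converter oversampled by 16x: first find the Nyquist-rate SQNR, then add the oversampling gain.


Step 1 — baseline SQNR at Nyquist:
SQNR_base = 6.02*N + 1.76
          = 6.02*11 + 1.76
          = 67.98 dB

Step 2 — oversampling processing gain:
G = 10*log10(OSR) = 10*log10(16) = 12.04 dB

Step 3 — total:
SQNR_total = 67.98 + 12.04 = 80.02 dB

Base SQNR = 67.98 dB; oversampled SQNR = 80.02 dB


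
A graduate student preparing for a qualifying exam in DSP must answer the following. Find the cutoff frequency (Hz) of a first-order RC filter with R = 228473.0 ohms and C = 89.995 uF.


Cutoff frequency of a first-order RC filter:
fc = 1 / (2 * pi * R * C)
C = 89.995 uF = 8.9995e-05 F
fc = 1 / (2 * pi * 228473.0 * 8.9995e-05)
   = 1 / 129.19126001087
   = 0.00774 Hz

0.00774 Hz


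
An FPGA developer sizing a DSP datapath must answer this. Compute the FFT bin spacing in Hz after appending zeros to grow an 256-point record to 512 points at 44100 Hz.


Frequency resolution after zero-padding:
N_padded = 256 * 2 = 512
df = fs / N_padded
   = 44100 / 512
   = 86.1328 Hz

86.1328 Hz


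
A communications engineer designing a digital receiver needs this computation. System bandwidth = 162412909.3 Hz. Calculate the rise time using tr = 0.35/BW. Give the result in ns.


Rise time from bandwidth relationship:
tr = 0.35 / BW
   = 0.35 / 162412909.3
   = 2.155001111e-09 s
   = 2.155 ns

2.155 ns


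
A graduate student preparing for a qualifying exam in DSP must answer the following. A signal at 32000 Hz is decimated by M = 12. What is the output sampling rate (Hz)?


Decimation reduces the sample rate:
fs_out = fs_in / M
       = 32000 / 12
       = 2666.6667 Hz

2666.6667 Hz


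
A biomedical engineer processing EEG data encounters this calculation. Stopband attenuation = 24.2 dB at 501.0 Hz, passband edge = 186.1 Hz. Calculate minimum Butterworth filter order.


Butterworth filter order formula:
n = log10(10^(A/10) - 1) / (2 * log10(f_stop/f_pass))
10^(24.2/10) - 1 = 262.0268
f_stop/f_pass = 501.0 / 186.1 = 2.6921
n = 2.8114 -> ceil = 3

3


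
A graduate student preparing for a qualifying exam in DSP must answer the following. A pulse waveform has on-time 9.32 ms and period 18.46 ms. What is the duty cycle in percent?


Duty cycle as a percentage:
DC = (t_on / T) * 100
   = (9.32 / 18.46) * 100
   = 0.504875 * 100
   = 50.49 %

50.49 %


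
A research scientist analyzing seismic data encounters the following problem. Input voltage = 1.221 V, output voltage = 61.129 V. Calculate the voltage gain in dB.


Voltage gain in dB:
G = 20 * log10(Vout / Vin)
  = 20 * log10(61.129 / 1.221)
  = 20 * log10(50.064701)
  = 20 * 1.699532
  = 33.99 dB

33.99 dB


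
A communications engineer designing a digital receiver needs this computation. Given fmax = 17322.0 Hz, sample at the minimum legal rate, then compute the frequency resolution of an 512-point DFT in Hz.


Step 1 — Nyquist sampling rate:
fs = 2 * fmax = 2 * 17322.0 = 34644.0 Hz

Step 2 — DFT bin spacing:
df = fs / N = 34644.0 / 512 = 67.6641 Hz

67.6641 Hz


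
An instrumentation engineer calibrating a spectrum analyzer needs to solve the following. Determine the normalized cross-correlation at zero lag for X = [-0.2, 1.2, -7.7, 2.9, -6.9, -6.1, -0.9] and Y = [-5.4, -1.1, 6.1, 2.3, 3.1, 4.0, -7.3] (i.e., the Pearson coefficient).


Pearson correlation coefficient (population):
r = cov(X,Y) / (std(X) * std(Y))
Mean X = -2.5286, Mean Y = 0.2429
Cov(X,Y) = -10.780204
Std(X) = 3.965103, Std(Y) = 4.649995
r = -0.5847

-0.5847


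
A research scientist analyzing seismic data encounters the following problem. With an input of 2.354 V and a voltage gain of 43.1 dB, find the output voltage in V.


Output voltage from dB gain:
V_out = V_in * 10^(gain_dB / 20)
      = 2.354 * 10^(43.1 / 20)
      = 2.354 * 142.889396
      = 336.3616 V

336.3616 V


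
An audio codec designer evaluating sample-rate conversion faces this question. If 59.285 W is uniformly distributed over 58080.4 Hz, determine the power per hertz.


Power spectral density:
PSD = P / BW
    = 59.285 / 58080.4
    = 0.00102074 W/Hz

0.00102074 W/Hz


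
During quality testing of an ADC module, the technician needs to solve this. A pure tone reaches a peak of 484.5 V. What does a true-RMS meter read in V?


RMS voltage for a sinusoidal waveform:
V_rms = V_peak / sqrt(2)
      = 484.5 / 1.414214
      = 342.593 V

342.593 V


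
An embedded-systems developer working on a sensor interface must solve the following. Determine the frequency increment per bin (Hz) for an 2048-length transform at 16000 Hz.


DFT frequency resolution:
df = fs / N
   = 16000 / 2048
   = 7.8125 Hz

7.8125 Hz


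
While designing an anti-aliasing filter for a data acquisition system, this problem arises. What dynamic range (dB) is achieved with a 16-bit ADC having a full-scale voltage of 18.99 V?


Dynamic range from full-scale to LSB:
V_min = V_max / 2^bits = 18.99 / 2^16
DR = 20 * log10(V_max / V_min)
   = 20 * log10(2^16)
   = 20 * 16 * log10(2)
   = 96.33 dB

96.33 dB


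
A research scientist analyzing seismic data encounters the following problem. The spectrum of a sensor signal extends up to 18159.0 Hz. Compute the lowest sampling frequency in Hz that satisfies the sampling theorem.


The Nyquist rate is twice the maximum frequency component.
fs_min = 2 * fmax
      = 2 * 18159.0
      = 36318.0 Hz

36318.0


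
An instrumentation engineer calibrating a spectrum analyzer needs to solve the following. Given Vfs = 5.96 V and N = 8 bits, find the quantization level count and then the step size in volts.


Step 1 — number of quantization levels:
L = 2^N = 2^8 = 256

Step 2 — LSB step size:
delta = Vfs / L
      = 5.96 / 256
      = 0.02328125 V

Levels = 256; step size = 0.02328125 V


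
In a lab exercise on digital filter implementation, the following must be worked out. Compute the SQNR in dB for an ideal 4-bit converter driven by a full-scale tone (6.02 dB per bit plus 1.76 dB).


Theoretical SNR for a full-scale sinusoid:
SNR = 6.02 * N + 1.76
    = 6.02 * 4 + 1.76
    = 24.08 + 1.76
    = 25.84 dB

25.84 dB


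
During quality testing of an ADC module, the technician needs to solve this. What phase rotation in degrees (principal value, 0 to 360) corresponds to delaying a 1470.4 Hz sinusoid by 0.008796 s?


Phase shift from frequency and time delay:
phi = 360 * f * t_delay
    = 360 * 1470.4 * 0.008796
    = 4656.11 degrees
    mod 360 = 336.11 degrees

336.11 degrees


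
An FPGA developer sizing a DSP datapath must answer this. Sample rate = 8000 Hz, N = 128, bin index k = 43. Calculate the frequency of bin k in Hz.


Frequency of DFT bin k:
f_k = k * fs / N
    = 43 * 8000 / 128
    = 344000 / 128
    = 2687.5 Hz

2687.5 Hz


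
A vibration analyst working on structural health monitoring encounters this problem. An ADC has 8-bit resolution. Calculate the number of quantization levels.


Number of quantization levels = 2^N
= 2^8
= 256

256


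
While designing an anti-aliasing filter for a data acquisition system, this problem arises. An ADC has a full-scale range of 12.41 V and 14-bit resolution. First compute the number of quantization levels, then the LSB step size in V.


Step 1 — number of quantization levels:
L = 2^N = 2^14 = 16384

Step 2 — LSB step size:
delta = Vfs / L
      = 12.41 / 16384
      = 0.00075745 V

Levels = 16384; step size = 0.00075745 V


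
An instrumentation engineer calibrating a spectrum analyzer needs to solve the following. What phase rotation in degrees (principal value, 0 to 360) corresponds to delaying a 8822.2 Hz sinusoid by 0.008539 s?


Phase shift from frequency and time delay:
phi = 360 * f * t_delay
    = 360 * 8822.2 * 0.008539
    = 27119.8 degrees
    mod 360 = 119.8 degrees

119.8 degrees


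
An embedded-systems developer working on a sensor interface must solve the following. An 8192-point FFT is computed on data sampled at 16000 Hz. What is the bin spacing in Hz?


DFT frequency resolution:
df = fs / N
   = 16000 / 8192
   = 1.9531 Hz

1.9531 Hz


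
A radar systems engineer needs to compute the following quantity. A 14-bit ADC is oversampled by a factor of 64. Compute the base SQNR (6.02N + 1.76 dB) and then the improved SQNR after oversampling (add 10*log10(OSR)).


Step 1 — baseline SQNR at Nyquist:
SQNR_base = 6.02*N + 1.76
          = 6.02*14 + 1.76
          = 86.04 dB

Step 2 — oversampling processing gain:
G = 10*log10(OSR) = 10*log10(64) = 18.06 dB

Step 3 — total:
SQNR_total = 86.04 + 18.06 = 104.1 dB

Base SQNR = 86.04 dB; oversampled SQNR = 104.1 dB


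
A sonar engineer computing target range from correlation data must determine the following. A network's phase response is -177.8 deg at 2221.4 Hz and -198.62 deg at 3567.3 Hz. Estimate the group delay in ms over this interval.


Group delay from phase difference:
tau = -d(phi)/d(omega)
d(phi) = -20.82 deg = -0.363378 rad
d(omega) = 2*pi*(3567.3 - 2221.4) = 8456.5391 rad/s
tau = -(-0.363378) / 8456.5391
    = 0.043 ms

0.043 ms


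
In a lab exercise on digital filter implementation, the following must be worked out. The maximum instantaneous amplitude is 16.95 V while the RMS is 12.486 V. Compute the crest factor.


Crest factor is the ratio of peak to RMS:
CF = V_peak / V_rms
   = 16.95 / 12.486
   = 1.3575

1.3575


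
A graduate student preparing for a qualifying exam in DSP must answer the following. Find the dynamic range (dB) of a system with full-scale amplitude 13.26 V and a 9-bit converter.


Dynamic range from full-scale to LSB:
V_min = V_max / 2^bits = 13.26 / 2^9
DR = 20 * log10(V_max / V_min)
   = 20 * log10(2^9)
   = 20 * 9 * log10(2)
   = 54.19 dB

54.19 dB


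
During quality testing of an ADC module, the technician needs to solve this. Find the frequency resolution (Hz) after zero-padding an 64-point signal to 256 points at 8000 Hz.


Frequency resolution after zero-padding:
N_padded = 64 * 4 = 256
df = fs / N_padded
   = 8000 / 256
   = 31.25 Hz

31.25 Hz


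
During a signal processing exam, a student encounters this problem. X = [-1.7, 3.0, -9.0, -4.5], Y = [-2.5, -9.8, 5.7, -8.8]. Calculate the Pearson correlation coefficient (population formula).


Pearson correlation coefficient (population):
r = cov(X,Y) / (std(X) * std(Y))
Mean X = -3.05, Mean Y = -3.85
Cov(X,Y) = -20.955
Std(X) = 4.356891, Std(Y) = 6.183243
r = -0.7778

-0.7778


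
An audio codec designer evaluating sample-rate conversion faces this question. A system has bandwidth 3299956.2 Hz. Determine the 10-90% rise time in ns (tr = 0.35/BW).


Rise time from bandwidth relationship:
tr = 0.35 / BW
   = 0.35 / 3299956.2
   = 1.060620138e-07 s
   = 106.062 ns

106.062 ns


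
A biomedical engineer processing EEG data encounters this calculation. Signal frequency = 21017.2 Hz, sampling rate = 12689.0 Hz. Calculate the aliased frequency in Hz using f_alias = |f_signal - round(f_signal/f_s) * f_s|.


Compute the nearest integer multiple of fs to the signal:
n = round(21017.2 / 12689.0) = 2
f_alias = |21017.2 - 2 * 12689.0|
        = |21017.2 - 25378.0|
        = 4360.8 Hz

4360.8


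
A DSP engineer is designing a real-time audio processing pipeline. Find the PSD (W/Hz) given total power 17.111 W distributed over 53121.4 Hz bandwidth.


Power spectral density:
PSD = P / BW
    = 17.111 / 53121.4
    = 0.00032211 W/Hz

0.00032211 W/Hz


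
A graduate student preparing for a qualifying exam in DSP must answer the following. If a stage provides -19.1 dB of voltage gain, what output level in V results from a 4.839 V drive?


Output voltage from dB gain:
V_out = V_in * 10^(gain_dB / 20)
      = 4.839 * 10^(-19.1 / 20)
      = 4.839 * 0.110917
      = 0.5367 V

0.5367 V


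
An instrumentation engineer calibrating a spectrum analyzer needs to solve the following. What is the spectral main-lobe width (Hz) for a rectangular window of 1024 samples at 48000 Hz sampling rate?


Main lobe width for a rectangular window:
Width = 2 * fs / N
      = 2 * 48000 / 1024
      = 96000 / 1024
      = 93.75 Hz

93.75 Hz


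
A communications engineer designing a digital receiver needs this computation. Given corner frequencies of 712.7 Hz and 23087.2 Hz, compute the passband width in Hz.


Bandwidth is the difference of -3dB frequencies:
BW = f_high - f_low
   = 23087.2 - 712.7
   = 22374.5 Hz

22374.5 Hz


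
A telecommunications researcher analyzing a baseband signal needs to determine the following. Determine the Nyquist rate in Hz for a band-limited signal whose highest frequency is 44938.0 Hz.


The Nyquist rate is twice the maximum frequency component.
fs_min = 2 * fmax
      = 2 * 44938.0
      = 89876.0 Hz

89876.0


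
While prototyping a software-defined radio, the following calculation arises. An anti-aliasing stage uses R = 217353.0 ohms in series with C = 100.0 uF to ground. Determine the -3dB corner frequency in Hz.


Cutoff frequency of a first-order RC filter:
fc = 1 / (2 * pi * R * C)
C = 100.0 uF = 0.0001 F
fc = 1 / (2 * pi * 217353.0 * 0.0001)
   = 1 / 136.56691760714
   = 0.007322 Hz

0.007322 Hz


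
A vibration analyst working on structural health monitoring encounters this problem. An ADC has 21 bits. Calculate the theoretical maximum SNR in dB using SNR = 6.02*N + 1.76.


Theoretical SNR for a full-scale sinusoid:
SNR = 6.02 * N + 1.76
    = 6.02 * 21 + 1.76
    = 126.42 + 1.76
    = 128.18 dB

128.18 dB


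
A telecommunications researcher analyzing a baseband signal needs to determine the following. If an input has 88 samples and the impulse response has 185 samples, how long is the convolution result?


Linear convolution output length:
L = N + M - 1
  = 88 + 185 - 1
  = 272 samples

272


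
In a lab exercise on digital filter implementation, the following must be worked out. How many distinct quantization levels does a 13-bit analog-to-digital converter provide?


Number of quantization levels = 2^N
= 2^13
= 8192

8192


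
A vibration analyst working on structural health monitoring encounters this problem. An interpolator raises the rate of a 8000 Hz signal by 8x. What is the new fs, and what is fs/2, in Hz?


Step 1 — output sample rate after interpolation by L:
fs_out = L * fs_in = 8 * 8000 = 64000 Hz

Step 2 — Nyquist frequency of the output stream:
f_Nyq = fs_out / 2 = 64000 / 2 = 32000.0 Hz

fs_out = 64000 Hz; f_Nyquist = 32000.0 Hz


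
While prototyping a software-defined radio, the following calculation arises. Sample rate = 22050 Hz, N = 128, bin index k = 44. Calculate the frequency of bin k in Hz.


Frequency of DFT bin k:
f_k = k * fs / N
    = 44 * 22050 / 128
    = 970200 / 128
    = 7579.688 Hz

7579.688 Hz


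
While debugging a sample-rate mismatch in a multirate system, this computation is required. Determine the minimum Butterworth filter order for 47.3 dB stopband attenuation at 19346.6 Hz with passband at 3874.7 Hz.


Butterworth filter order formula:
n = log10(10^(A/10) - 1) / (2 * log10(f_stop/f_pass))
10^(47.3/10) - 1 = 53702.1796
f_stop/f_pass = 19346.6 / 3874.7 = 4.9931
n = 3.3865 -> ceil = 4

4


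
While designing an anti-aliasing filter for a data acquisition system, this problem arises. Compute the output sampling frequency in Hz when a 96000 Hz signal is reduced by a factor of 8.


Decimation reduces the sample rate:
fs_out = fs_in / M
       = 96000 / 8
       = 12000.0 Hz

12000.0 Hz


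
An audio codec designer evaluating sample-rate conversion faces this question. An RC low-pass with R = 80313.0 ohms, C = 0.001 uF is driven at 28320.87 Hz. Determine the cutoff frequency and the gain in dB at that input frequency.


Step 1 — cutoff frequency:
fc = 1 / (2*pi*R*C)
C = 0.001 uF = 1e-09 F
fc = 1 / (2*pi*80313.0*1e-09)
   = 1981.683 Hz

Step 2 — magnitude at f = 28320.87 Hz:
|H(f)| = 1 / sqrt(1 + (f/fc)^2)
f/fc = 28320.87 / 1981.683 = 14.291322
|H| = 1 / sqrt(1 + 204.241885) = 0.0698019
|H|_dB = 20*log10(0.0698019) = -23.12 dB

fc = 1981.683 Hz; |H(28320.87 Hz)| = -23.12 dB


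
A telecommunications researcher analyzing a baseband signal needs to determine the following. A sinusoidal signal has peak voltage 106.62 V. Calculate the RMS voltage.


RMS voltage for a sinusoidal waveform:
V_rms = V_peak / sqrt(2)
      = 106.62 / 1.414214
      = 75.392 V

75.392 V


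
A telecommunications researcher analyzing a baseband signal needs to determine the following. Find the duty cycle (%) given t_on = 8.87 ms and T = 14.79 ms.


Duty cycle as a percentage:
DC = (t_on / T) * 100
   = (8.87 / 14.79) * 100
   = 0.59973 * 100
   = 59.97 %

59.97 %


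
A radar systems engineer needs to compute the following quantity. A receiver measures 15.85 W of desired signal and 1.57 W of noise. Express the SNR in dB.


SNR in decibels:
SNR = 10 * log10(Ps / Pn)
    = 10 * log10(15.85 / 1.57)
    = 10 * log10(10.0955)
    = 10 * 1.0041
    = 10.04 dB

10.04 dB


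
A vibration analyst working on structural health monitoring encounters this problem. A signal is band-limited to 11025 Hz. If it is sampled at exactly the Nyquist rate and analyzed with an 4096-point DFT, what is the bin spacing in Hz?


Step 1 — Nyquist sampling rate:
fs = 2 * fmax = 2 * 11025 = 22050 Hz

Step 2 — DFT bin spacing:
df = fs / N = 22050 / 4096 = 5.3833 Hz

5.3833 Hz


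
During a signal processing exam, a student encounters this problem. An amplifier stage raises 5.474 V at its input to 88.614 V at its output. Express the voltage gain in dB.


Voltage gain in dB:
G = 20 * log10(Vout / Vin)
  = 20 * log10(88.614 / 5.474)
  = 20 * log10(16.188162)
  = 20 * 1.209198
  = 24.18 dB

24.18 dB


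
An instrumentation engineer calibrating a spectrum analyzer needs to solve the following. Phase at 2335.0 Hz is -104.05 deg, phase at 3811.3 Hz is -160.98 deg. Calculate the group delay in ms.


Group delay from phase difference:
tau = -d(phi)/d(omega)
d(phi) = -56.93 deg = -0.993616 rad
d(omega) = 2*pi*(3811.3 - 2335.0) = 9275.8665 rad/s
tau = -(-0.993616) / 9275.8665
    = 0.1071 ms

0.1071 ms


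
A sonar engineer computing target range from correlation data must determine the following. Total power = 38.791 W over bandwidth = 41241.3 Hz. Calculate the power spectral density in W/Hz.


Power spectral density:
PSD = P / BW
    = 38.791 / 41241.3
    = 0.00094059 W/Hz

0.00094059 W/Hz


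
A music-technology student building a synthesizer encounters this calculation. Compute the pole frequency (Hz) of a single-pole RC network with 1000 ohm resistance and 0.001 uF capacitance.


Cutoff frequency of a first-order RC filter:
fc = 1 / (2 * pi * R * C)
C = 0.001 uF = 1e-09 F
fc = 1 / (2 * pi * 1000 * 1e-09)
   = 1 / 6.2831853071796e-06
   = 159154.943092 Hz

159154.943092 Hz


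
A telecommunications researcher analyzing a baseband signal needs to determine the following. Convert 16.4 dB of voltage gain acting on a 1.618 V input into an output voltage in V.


Output voltage from dB gain:
V_out = V_in * 10^(gain_dB / 20)
      = 1.618 * 10^(16.4 / 20)
      = 1.618 * 6.606934
      = 10.69 V

10.69 V


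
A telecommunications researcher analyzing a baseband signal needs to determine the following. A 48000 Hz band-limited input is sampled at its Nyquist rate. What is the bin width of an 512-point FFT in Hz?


Step 1 — Nyquist sampling rate:
fs = 2 * fmax = 2 * 48000 = 96000 Hz

Step 2 — DFT bin spacing:
df = fs / N = 96000 / 512 = 187.5 Hz

187.5 Hz


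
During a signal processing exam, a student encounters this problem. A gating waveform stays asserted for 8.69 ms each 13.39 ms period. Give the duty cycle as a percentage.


Duty cycle as a percentage:
DC = (t_on / T) * 100
   = (8.69 / 13.39) * 100
   = 0.648992 * 100
   = 64.9 %

64.9 %


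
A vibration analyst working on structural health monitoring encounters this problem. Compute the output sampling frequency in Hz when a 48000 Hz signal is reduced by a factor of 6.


Decimation reduces the sample rate:
fs_out = fs_in / M
       = 48000 / 6
       = 8000.0 Hz

8000.0 Hz


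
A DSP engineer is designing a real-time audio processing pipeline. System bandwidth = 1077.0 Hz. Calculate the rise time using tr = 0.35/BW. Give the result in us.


Rise time from bandwidth relationship:
tr = 0.35 / BW
   = 0.35 / 1077.0
   = 0.0003249767874 s
   = 324.9768 us

324.9768 us


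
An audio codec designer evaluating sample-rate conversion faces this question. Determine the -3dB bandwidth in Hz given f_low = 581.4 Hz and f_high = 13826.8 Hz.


Bandwidth is the difference of -3dB frequencies:
BW = f_high - f_low
   = 13826.8 - 581.4
   = 13245.4 Hz

13245.4 Hz


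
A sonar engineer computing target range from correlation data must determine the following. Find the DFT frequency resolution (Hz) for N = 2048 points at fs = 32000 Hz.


DFT frequency resolution:
df = fs / N
   = 32000 / 2048
   = 15.625 Hz

15.625 Hz


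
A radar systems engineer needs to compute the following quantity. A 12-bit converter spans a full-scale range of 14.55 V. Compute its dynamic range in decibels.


Dynamic range from full-scale to LSB:
V_min = V_max / 2^bits = 14.55 / 2^12
DR = 20 * log10(V_max / V_min)
   = 20 * log10(2^12)
   = 20 * 12 * log10(2)
   = 72.25 dB

72.25 dB


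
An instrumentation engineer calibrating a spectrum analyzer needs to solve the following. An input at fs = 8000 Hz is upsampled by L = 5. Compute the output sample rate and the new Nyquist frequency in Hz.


Step 1 — output sample rate after interpolation by L:
fs_out = L * fs_in = 5 * 8000 = 40000 Hz

Step 2 — Nyquist frequency of the output stream:
f_Nyq = fs_out / 2 = 40000 / 2 = 20000.0 Hz

fs_out = 40000 Hz; f_Nyquist = 20000.0 Hz


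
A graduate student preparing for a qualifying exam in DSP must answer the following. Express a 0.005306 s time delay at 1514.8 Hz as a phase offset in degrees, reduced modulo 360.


Phase shift from frequency and time delay:
phi = 360 * f * t_delay
    = 360 * 1514.8 * 0.005306
    = 2893.51 degrees
    mod 360 = 13.51 degrees

13.51 degrees


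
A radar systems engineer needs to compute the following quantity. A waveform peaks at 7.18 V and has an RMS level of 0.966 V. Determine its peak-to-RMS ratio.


Crest factor is the ratio of peak to RMS:
CF = V_peak / V_rms
   = 7.18 / 0.966
   = 7.4327

7.4327


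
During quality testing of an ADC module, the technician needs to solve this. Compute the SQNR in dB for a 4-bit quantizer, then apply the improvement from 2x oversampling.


Step 1 — baseline SQNR at Nyquist:
SQNR_base = 6.02*N + 1.76
          = 6.02*4 + 1.76
          = 25.84 dB

Step 2 — oversampling processing gain:
G = 10*log10(OSR) = 10*log10(2) = 3.01 dB

Step 3 — total:
SQNR_total = 25.84 + 3.01 = 28.85 dB

Base SQNR = 25.84 dB; oversampled SQNR = 28.85 dB


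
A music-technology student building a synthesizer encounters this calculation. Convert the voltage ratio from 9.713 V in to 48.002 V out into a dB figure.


Voltage gain in dB:
G = 20 * log10(Vout / Vin)
  = 20 * log10(48.002 / 9.713)
  = 20 * log10(4.942036)
  = 20 * 0.693906
  = 13.88 dB

13.88 dB


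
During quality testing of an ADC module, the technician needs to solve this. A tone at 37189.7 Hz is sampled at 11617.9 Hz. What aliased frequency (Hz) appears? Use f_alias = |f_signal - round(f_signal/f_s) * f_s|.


Compute the nearest integer multiple of fs to the signal:
n = round(37189.7 / 11617.9) = 3
f_alias = |37189.7 - 3 * 11617.9|
        = |37189.7 - 34853.7|
        = 2336.0 Hz

2336.0


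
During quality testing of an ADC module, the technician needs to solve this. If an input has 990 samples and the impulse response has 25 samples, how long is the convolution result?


Linear convolution output length:
L = N + M - 1
  = 990 + 25 - 1
  = 1014 samples

1014


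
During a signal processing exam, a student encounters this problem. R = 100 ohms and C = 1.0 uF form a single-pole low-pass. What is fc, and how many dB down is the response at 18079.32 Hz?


Step 1 — cutoff frequency:
fc = 1 / (2*pi*R*C)
C = 1.0 uF = 1e-06 F
fc = 1 / (2*pi*100*1e-06)
   = 1591.549 Hz

Step 2 — magnitude at f = 18079.32 Hz:
|H(f)| = 1 / sqrt(1 + (f/fc)^2)
f/fc = 18079.32 / 1591.549 = 11.359575
|H| = 1 / sqrt(1 + 129.039944) = 0.0876923
|H|_dB = 20*log10(0.0876923) = -21.14 dB

fc = 1591.549 Hz; |H(18079.32 Hz)| = -21.14 dB


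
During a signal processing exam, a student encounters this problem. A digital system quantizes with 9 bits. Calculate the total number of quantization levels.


Number of quantization levels = 2^N
= 2^9
= 512

512


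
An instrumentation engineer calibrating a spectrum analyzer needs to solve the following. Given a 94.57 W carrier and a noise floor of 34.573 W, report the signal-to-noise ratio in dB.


SNR in decibels:
SNR = 10 * log10(Ps / Pn)
    = 10 * log10(94.57 / 34.573)
    = 10 * log10(2.7354)
    = 10 * 0.437
    = 4.37 dB

4.37 dB


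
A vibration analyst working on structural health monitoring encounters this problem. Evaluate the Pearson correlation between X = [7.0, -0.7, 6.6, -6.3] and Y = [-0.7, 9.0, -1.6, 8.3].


Pearson correlation coefficient (population):
r = cov(X,Y) / (std(X) * std(Y))
Mean X = 1.65, Mean Y = 3.75
Cov(X,Y) = -24.7
Std(X) = 5.519284, Std(Y) = 4.916554
r = -0.9102

-0.9102


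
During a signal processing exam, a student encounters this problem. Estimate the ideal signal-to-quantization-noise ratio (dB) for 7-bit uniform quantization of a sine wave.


Theoretical SNR for a full-scale sinusoid:
SNR = 6.02 * N + 1.76
    = 6.02 * 7 + 1.76
    = 42.14 + 1.76
    = 43.9 dB

43.9 dB


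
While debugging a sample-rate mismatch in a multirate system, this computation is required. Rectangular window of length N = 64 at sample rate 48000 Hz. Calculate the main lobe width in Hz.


Main lobe width for a rectangular window:
Width = 2 * fs / N
      = 2 * 48000 / 64
      = 96000 / 64
      = 1500.0 Hz

1500.0 Hz


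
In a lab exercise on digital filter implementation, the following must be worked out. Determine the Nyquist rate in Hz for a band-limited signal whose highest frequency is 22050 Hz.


The Nyquist rate is twice the maximum frequency component.
fs_min = 2 * fmax
      = 2 * 22050
      = 44100 Hz

44100


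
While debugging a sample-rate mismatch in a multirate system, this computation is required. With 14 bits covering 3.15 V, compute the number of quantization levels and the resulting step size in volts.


Step 1 — number of quantization levels:
L = 2^N = 2^14 = 16384

Step 2 — LSB step size:
delta = Vfs / L
      = 3.15 / 16384
      = 0.00019226 V

Levels = 16384; step size = 0.00019226 V


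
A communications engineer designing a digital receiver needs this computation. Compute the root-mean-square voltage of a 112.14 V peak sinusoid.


RMS voltage for a sinusoidal waveform:
V_rms = V_peak / sqrt(2)
      = 112.14 / 1.414214
      = 79.295 V

79.295 V


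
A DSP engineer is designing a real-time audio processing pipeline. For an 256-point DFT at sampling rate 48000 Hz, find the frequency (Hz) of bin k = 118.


Frequency of DFT bin k:
f_k = k * fs / N
    = 118 * 48000 / 256
    = 5664000 / 256
    = 22125.0 Hz

22125.0 Hz


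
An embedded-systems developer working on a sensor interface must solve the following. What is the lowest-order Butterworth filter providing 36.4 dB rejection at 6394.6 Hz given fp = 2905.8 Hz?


Butterworth filter order formula:
n = log10(10^(A/10) - 1) / (2 * log10(f_stop/f_pass))
10^(36.4/10) - 1 = 4364.1583
f_stop/f_pass = 6394.6 / 2905.8 = 2.2006
n = 5.313 -> ceil = 6

6


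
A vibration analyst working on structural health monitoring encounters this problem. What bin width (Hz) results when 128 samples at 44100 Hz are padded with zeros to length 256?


Frequency resolution after zero-padding:
N_padded = 128 * 2 = 256
df = fs / N_padded
   = 44100 / 256
   = 172.2656 Hz

172.2656 Hz


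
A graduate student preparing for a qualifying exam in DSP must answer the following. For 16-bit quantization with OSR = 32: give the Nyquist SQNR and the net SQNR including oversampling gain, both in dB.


Step 1 — baseline SQNR at Nyquist:
SQNR_base = 6.02*N + 1.76
          = 6.02*16 + 1.76
          = 98.08 dB

Step 2 — oversampling processing gain:
G = 10*log10(OSR) = 10*log10(32) = 15.05 dB

Step 3 — total:
SQNR_total = 98.08 + 15.05 = 113.13 dB

Base SQNR = 98.08 dB; oversampled SQNR = 113.13 dB


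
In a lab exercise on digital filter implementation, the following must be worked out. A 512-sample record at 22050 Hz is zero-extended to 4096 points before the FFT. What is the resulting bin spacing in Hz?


Frequency resolution after zero-padding:
N_padded = 512 * 8 = 4096
df = fs / N_padded
   = 22050 / 4096
   = 5.3833 Hz

5.3833 Hz


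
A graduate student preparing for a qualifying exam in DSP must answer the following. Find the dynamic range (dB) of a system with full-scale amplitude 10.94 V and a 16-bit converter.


Dynamic range from full-scale to LSB:
V_min = V_max / 2^bits = 10.94 / 2^16
DR = 20 * log10(V_max / V_min)
   = 20 * log10(2^16)
   = 20 * 16 * log10(2)
   = 96.33 dB

96.33 dB


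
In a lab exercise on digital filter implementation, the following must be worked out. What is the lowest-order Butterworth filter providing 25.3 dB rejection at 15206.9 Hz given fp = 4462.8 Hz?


Butterworth filter order formula:
n = log10(10^(A/10) - 1) / (2 * log10(f_stop/f_pass))
10^(25.3/10) - 1 = 337.8442
f_stop/f_pass = 15206.9 / 4462.8 = 3.4075
n = 2.3747 -> ceil = 3

3


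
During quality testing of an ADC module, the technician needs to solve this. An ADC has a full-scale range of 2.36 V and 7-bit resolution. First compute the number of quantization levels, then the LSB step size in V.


Step 1 — number of quantization levels:
L = 2^N = 2^7 = 128

Step 2 — LSB step size:
delta = Vfs / L
      = 2.36 / 128
      = 0.0184375 V

Levels = 128; step size = 0.0184375 V


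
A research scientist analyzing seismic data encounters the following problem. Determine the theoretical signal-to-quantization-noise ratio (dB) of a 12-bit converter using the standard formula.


Theoretical SNR for a full-scale sinusoid:
SNR = 6.02 * N + 1.76
    = 6.02 * 12 + 1.76
    = 72.24 + 1.76
    = 74.0 dB

74.0 dB


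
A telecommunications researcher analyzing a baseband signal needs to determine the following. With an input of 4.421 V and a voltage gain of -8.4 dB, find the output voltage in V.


Output voltage from dB gain:
V_out = V_in * 10^(gain_dB / 20)
      = 4.421 * 10^(-8.4 / 20)
      = 4.421 * 0.380189
      = 1.6808 V

1.6808 V


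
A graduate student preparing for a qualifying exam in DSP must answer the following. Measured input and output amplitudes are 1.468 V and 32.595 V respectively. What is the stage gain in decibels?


Voltage gain in dB:
G = 20 * log10(Vout / Vin)
  = 20 * log10(32.595 / 1.468)
  = 20 * log10(22.203678)
  = 20 * 1.346425
  = 26.93 dB

26.93 dB


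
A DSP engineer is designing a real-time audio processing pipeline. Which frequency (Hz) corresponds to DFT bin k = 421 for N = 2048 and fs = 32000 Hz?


Frequency of DFT bin k:
f_k = k * fs / N
    = 421 * 32000 / 2048
    = 13472000 / 2048
    = 6578.125 Hz

6578.125 Hz


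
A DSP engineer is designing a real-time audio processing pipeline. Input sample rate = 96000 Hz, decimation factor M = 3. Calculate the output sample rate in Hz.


Decimation reduces the sample rate:
fs_out = fs_in / M
       = 96000 / 3
       = 32000.0 Hz

32000.0 Hz


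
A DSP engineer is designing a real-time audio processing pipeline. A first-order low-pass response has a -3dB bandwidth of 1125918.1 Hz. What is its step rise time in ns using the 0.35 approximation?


Rise time from bandwidth relationship:
tr = 0.35 / BW
   = 0.35 / 1125918.1
   = 3.108574238e-07 s
   = 310.8574 ns

310.8574 ns


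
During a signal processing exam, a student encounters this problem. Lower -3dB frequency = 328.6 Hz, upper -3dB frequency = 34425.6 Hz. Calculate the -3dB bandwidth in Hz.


Bandwidth is the difference of -3dB frequencies:
BW = f_high - f_low
   = 34425.6 - 328.6
   = 34097.0 Hz

34097.0 Hz


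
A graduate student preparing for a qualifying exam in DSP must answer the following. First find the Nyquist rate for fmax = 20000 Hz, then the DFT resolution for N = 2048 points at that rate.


Step 1 — Nyquist sampling rate:
fs = 2 * fmax = 2 * 20000 = 40000 Hz

Step 2 — DFT bin spacing:
df = fs / N = 40000 / 2048 = 19.5312 Hz

19.5312 Hz


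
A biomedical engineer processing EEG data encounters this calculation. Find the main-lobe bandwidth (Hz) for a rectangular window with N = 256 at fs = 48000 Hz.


Main lobe width for a rectangular window:
Width = 2 * fs / N
      = 2 * 48000 / 256
      = 96000 / 256
      = 375.0 Hz

375.0 Hz


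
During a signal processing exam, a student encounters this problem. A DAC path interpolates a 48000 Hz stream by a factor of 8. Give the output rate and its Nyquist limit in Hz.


Step 1 — output sample rate after interpolation by L:
fs_out = L * fs_in = 8 * 48000 = 384000 Hz

Step 2 — Nyquist frequency of the output stream:
f_Nyq = fs_out / 2 = 384000 / 2 = 192000.0 Hz

fs_out = 384000 Hz; f_Nyquist = 192000.0 Hz


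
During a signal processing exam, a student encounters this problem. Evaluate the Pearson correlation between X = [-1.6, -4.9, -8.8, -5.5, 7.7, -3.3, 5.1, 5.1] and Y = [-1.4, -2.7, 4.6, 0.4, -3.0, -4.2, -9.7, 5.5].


Pearson correlation coefficient (population):
r = cov(X,Y) / (std(X) * std(Y))
Mean X = -0.775, Mean Y = -1.3125
Cov(X,Y) = -8.250937
Std(X) = 5.608643, Std(Y) = 4.579421
r = -0.3212

-0.3212


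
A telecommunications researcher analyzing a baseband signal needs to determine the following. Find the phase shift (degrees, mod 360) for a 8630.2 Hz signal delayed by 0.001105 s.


Phase shift from frequency and time delay:
phi = 360 * f * t_delay
    = 360 * 8630.2 * 0.001105
    = 3433.09 degrees
    mod 360 = 193.09 degrees

193.09 degrees


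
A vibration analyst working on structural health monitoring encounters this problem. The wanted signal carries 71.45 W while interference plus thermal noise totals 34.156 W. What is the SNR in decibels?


SNR in decibels:
SNR = 10 * log10(Ps / Pn)
    = 10 * log10(71.45 / 34.156)
    = 10 * log10(2.0919)
    = 10 * 0.3205
    = 3.21 dB

3.21 dB


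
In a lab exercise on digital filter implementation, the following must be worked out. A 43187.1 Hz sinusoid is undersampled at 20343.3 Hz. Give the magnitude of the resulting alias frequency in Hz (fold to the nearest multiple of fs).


Compute the nearest integer multiple of fs to the signal:
n = round(43187.1 / 20343.3) = 2
f_alias = |43187.1 - 2 * 20343.3|
        = |43187.1 - 40686.6|
        = 2500.5 Hz

2500.5
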